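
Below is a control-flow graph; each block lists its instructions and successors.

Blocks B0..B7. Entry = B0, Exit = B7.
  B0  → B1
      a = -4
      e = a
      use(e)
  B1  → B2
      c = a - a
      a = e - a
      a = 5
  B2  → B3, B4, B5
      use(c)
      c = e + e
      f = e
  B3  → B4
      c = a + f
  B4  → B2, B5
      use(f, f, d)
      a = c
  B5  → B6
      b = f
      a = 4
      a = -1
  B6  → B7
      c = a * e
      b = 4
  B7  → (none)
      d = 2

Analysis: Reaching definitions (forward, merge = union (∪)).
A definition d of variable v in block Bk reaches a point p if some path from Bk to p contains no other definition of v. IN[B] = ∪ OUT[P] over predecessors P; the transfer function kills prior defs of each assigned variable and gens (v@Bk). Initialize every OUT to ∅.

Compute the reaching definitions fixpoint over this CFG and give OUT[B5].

Fixpoint table:
  B0: | IN={} | OUT={a@B0, e@B0}
  B1: | IN={a@B0, e@B0} | OUT={a@B1, c@B1, e@B0}
  B2: | IN={a@B1, a@B4, c@B1, c@B2, c@B3, e@B0, f@B2} | OUT={a@B1, a@B4, c@B2, e@B0, f@B2}
  B3: | IN={a@B1, a@B4, c@B2, e@B0, f@B2} | OUT={a@B1, a@B4, c@B3, e@B0, f@B2}
  B4: | IN={a@B1, a@B4, c@B2, c@B3, e@B0, f@B2} | OUT={a@B4, c@B2, c@B3, e@B0, f@B2}
  B5: | IN={a@B1, a@B4, c@B2, c@B3, e@B0, f@B2} | OUT={a@B5, b@B5, c@B2, c@B3, e@B0, f@B2}
  B6: | IN={a@B5, b@B5, c@B2, c@B3, e@B0, f@B2} | OUT={a@B5, b@B6, c@B6, e@B0, f@B2}
  B7: | IN={a@B5, b@B6, c@B6, e@B0, f@B2} | OUT={a@B5, b@B6, c@B6, d@B7, e@B0, f@B2}

Merge at B5: IN[B5] = OUT[B2] ⊔ OUT[B4] = {a@B1, a@B4, c@B2, c@B3, e@B0, f@B2}
Applying B5's transfer function to that IN value gives OUT[B5] (row B5 above).

Answer: {a@B5, b@B5, c@B2, c@B3, e@B0, f@B2}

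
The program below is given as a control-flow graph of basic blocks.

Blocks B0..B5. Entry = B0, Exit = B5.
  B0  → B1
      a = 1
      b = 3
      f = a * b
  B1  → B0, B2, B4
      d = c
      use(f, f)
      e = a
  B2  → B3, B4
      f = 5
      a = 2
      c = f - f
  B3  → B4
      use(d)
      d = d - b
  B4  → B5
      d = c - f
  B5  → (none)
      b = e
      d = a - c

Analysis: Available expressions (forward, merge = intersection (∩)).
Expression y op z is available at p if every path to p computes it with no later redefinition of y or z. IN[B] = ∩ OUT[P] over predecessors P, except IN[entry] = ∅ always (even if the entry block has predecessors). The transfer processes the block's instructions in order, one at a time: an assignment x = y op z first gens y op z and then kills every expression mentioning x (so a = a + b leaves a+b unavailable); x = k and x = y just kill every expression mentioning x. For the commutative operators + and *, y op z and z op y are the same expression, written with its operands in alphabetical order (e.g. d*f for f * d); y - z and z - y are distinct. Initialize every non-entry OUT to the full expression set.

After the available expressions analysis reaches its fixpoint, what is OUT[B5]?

Answer: {a-c, c-f}

Working:
Fixpoint table:
  B0: | IN={} | OUT={a*b}
  B1: | IN={a*b} | OUT={a*b}
  B2: | IN={a*b} | OUT={f-f}
  B3: | IN={f-f} | OUT={f-f}
  B4: | IN={} | OUT={c-f}
  B5: | IN={c-f} | OUT={a-c, c-f}

Merge at B5: IN[B5] = OUT[B4] = {c-f}
Applying B5's transfer function to that IN value gives OUT[B5] (row B5 above).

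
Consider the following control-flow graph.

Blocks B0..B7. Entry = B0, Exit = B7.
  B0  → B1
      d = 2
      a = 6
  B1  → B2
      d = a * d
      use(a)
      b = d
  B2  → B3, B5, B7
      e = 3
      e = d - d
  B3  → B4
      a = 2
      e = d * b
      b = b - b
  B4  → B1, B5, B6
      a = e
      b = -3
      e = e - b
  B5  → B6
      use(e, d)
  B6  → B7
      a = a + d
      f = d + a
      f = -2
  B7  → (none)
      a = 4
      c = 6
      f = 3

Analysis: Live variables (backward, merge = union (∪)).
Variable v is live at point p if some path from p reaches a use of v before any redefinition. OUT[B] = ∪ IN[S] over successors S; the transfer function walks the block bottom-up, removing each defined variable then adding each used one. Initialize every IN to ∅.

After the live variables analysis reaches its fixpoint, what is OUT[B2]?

Per-block solution:
  B0:  IN={}  OUT={a, d}
  B1:  IN={a, d}  OUT={a, b, d}
  B2:  IN={a, b, d}  OUT={a, b, d, e}
  B3:  IN={b, d}  OUT={d, e}
  B4:  IN={d, e}  OUT={a, d, e}
  B5:  IN={a, d, e}  OUT={a, d}
  B6:  IN={a, d}  OUT={}
  B7:  IN={}  OUT={}

Merge at B2: OUT[B2] = IN[B3] ⊔ IN[B5] ⊔ IN[B7] = {a, b, d, e}

Answer: {a, b, d, e}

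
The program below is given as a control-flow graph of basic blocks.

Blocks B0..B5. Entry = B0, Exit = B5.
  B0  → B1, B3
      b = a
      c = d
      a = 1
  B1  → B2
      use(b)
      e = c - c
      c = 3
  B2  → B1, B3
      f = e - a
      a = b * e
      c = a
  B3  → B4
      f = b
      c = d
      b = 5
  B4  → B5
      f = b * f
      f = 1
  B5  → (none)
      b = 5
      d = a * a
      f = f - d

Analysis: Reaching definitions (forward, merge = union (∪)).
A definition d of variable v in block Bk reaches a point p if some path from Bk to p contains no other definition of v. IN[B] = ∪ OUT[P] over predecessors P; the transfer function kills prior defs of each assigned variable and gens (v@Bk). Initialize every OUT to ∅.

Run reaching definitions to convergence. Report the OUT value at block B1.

Converged values:
  B0: | IN={} | OUT={a@B0, b@B0, c@B0}
  B1: | IN={a@B0, a@B2, b@B0, c@B0, c@B2, e@B1, f@B2} | OUT={a@B0, a@B2, b@B0, c@B1, e@B1, f@B2}
  B2: | IN={a@B0, a@B2, b@B0, c@B1, e@B1, f@B2} | OUT={a@B2, b@B0, c@B2, e@B1, f@B2}
  B3: | IN={a@B0, a@B2, b@B0, c@B0, c@B2, e@B1, f@B2} | OUT={a@B0, a@B2, b@B3, c@B3, e@B1, f@B3}
  B4: | IN={a@B0, a@B2, b@B3, c@B3, e@B1, f@B3} | OUT={a@B0, a@B2, b@B3, c@B3, e@B1, f@B4}
  B5: | IN={a@B0, a@B2, b@B3, c@B3, e@B1, f@B4} | OUT={a@B0, a@B2, b@B5, c@B3, d@B5, e@B1, f@B5}

Merge at B1: IN[B1] = OUT[B0] ⊔ OUT[B2] = {a@B0, a@B2, b@B0, c@B0, c@B2, e@B1, f@B2}
Applying B1's transfer function to that IN value gives OUT[B1] (row B1 above).

Answer: {a@B0, a@B2, b@B0, c@B1, e@B1, f@B2}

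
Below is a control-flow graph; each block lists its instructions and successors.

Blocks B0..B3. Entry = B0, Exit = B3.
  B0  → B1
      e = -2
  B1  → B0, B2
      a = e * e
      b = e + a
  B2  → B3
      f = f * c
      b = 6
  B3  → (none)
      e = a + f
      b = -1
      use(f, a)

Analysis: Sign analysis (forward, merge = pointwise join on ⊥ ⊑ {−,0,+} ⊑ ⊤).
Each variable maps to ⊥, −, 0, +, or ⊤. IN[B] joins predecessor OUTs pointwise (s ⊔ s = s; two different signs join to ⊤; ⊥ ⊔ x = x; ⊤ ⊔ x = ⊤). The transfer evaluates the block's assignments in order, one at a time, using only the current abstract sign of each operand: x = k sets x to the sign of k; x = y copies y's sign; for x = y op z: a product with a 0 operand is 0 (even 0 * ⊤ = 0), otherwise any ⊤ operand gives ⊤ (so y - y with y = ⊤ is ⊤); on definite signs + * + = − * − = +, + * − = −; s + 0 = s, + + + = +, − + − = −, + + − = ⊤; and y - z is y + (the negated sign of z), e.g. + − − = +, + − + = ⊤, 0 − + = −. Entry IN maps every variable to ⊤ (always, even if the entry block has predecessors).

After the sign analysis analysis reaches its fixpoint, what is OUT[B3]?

Per-block solution:
  B0:   IN=(all ⊤)   OUT={e:-; rest ⊤}
  B1:   IN={e:-; rest ⊤}   OUT={a:+, e:-; rest ⊤}
  B2:   IN={a:+, e:-; rest ⊤}   OUT={a:+, b:+, e:-; rest ⊤}
  B3:   IN={a:+, b:+, e:-; rest ⊤}   OUT={a:+, b:-; rest ⊤}

Merge at B3: IN[B3] = OUT[B2] = {a: +, b: +, c: ⊤, d: ⊤, e: -, f: ⊤}
Applying B3's transfer function to that IN value gives OUT[B3] (row B3 above).

Answer: {a: +, b: -, c: ⊤, d: ⊤, e: ⊤, f: ⊤}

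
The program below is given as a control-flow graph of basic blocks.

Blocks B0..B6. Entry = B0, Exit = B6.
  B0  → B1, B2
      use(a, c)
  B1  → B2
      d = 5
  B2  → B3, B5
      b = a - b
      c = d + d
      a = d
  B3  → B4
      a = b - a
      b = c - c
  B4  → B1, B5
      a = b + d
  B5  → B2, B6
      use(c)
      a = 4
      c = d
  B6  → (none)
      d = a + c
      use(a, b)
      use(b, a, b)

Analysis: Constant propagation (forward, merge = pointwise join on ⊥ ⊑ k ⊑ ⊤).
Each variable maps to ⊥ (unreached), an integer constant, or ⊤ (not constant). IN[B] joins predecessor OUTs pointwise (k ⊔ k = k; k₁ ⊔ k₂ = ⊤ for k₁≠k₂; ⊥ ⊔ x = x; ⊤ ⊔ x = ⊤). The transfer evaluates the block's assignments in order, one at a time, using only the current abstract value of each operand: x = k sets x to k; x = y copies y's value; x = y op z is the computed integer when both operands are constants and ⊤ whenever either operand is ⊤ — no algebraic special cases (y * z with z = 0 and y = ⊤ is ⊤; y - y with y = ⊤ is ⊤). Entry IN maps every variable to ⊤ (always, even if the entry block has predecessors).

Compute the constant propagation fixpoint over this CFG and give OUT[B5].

Answer: {a: 4, b: ⊤, c: ⊤, d: ⊤, e: ⊤, f: ⊤}

Derivation:
Fixpoint table:
  B0:   IN=(all ⊤)   OUT=(all ⊤)
  B1:   IN=(all ⊤)   OUT={d:5; rest ⊤}
  B2:   IN=(all ⊤)   OUT=(all ⊤)
  B3:   IN=(all ⊤)   OUT=(all ⊤)
  B4:   IN=(all ⊤)   OUT=(all ⊤)
  B5:   IN=(all ⊤)   OUT={a:4; rest ⊤}
  B6:   IN={a:4; rest ⊤}   OUT={a:4; rest ⊤}

Merge at B5: IN[B5] = OUT[B2] ⊔ OUT[B4] = {a: ⊤, b: ⊤, c: ⊤, d: ⊤, e: ⊤, f: ⊤}
Applying B5's transfer function to that IN value gives OUT[B5] (row B5 above).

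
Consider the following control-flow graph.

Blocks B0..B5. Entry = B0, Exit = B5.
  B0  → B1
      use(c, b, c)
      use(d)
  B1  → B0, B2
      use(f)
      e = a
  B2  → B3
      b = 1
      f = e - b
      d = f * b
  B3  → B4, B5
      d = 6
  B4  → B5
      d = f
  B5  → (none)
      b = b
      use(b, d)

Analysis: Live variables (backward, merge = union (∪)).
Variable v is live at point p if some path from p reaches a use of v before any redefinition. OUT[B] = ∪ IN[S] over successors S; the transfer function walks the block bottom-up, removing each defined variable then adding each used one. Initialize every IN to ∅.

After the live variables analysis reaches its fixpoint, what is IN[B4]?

Answer: {b, f}

Derivation:
Fixpoint table:
  B0: | IN={a, b, c, d, f} | OUT={a, b, c, d, f}
  B1: | IN={a, b, c, d, f} | OUT={a, b, c, d, e, f}
  B2: | IN={e} | OUT={b, f}
  B3: | IN={b, f} | OUT={b, d, f}
  B4: | IN={b, f} | OUT={b, d}
  B5: | IN={b, d} | OUT={}

Merge at B4: OUT[B4] = IN[B5] = {b, d}
Applying B4's transfer function to that OUT value gives IN[B4] (row B4 above).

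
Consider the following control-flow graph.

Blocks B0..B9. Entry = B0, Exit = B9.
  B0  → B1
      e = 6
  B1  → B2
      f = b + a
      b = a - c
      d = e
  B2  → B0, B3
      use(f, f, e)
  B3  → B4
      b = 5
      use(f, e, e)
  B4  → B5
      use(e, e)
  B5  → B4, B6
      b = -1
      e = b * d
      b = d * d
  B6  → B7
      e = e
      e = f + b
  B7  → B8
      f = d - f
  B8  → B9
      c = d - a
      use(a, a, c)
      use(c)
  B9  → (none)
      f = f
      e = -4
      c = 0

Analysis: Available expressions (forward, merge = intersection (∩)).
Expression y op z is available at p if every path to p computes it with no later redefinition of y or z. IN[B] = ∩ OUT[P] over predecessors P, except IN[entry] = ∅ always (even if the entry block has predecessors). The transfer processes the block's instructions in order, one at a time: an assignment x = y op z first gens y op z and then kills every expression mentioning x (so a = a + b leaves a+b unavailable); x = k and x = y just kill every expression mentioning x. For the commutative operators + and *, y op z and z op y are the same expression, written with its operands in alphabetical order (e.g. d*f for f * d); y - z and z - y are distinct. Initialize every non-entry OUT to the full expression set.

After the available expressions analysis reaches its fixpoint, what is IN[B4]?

Answer: {a-c}

Trace:
Fixpoint table:
  B0:  IN={}  OUT={}
  B1:  IN={}  OUT={a-c}
  B2:  IN={a-c}  OUT={a-c}
  B3:  IN={a-c}  OUT={a-c}
  B4:  IN={a-c}  OUT={a-c}
  B5:  IN={a-c}  OUT={a-c, d*d}
  B6:  IN={a-c, d*d}  OUT={a-c, b+f, d*d}
  B7:  IN={a-c, b+f, d*d}  OUT={a-c, d*d}
  B8:  IN={a-c, d*d}  OUT={d*d, d-a}
  B9:  IN={d*d, d-a}  OUT={d*d, d-a}

Merge at B4: IN[B4] = OUT[B3] ∩ OUT[B5] = {a-c}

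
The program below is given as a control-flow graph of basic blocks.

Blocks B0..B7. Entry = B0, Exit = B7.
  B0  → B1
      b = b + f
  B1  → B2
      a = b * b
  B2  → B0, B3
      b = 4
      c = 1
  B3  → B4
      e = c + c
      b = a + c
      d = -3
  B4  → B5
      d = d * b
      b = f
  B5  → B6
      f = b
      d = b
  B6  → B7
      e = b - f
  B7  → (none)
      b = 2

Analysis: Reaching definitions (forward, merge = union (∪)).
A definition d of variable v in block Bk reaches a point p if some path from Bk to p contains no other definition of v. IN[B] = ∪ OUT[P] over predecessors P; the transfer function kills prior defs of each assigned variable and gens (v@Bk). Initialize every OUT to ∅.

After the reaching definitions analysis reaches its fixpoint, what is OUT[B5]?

Answer: {a@B1, b@B4, c@B2, d@B5, e@B3, f@B5}

Trace:
Per-block solution:
  B0:  IN={a@B1, b@B2, c@B2}  OUT={a@B1, b@B0, c@B2}
  B1:  IN={a@B1, b@B0, c@B2}  OUT={a@B1, b@B0, c@B2}
  B2:  IN={a@B1, b@B0, c@B2}  OUT={a@B1, b@B2, c@B2}
  B3:  IN={a@B1, b@B2, c@B2}  OUT={a@B1, b@B3, c@B2, d@B3, e@B3}
  B4:  IN={a@B1, b@B3, c@B2, d@B3, e@B3}  OUT={a@B1, b@B4, c@B2, d@B4, e@B3}
  B5:  IN={a@B1, b@B4, c@B2, d@B4, e@B3}  OUT={a@B1, b@B4, c@B2, d@B5, e@B3, f@B5}
  B6:  IN={a@B1, b@B4, c@B2, d@B5, e@B3, f@B5}  OUT={a@B1, b@B4, c@B2, d@B5, e@B6, f@B5}
  B7:  IN={a@B1, b@B4, c@B2, d@B5, e@B6, f@B5}  OUT={a@B1, b@B7, c@B2, d@B5, e@B6, f@B5}

Merge at B5: IN[B5] = OUT[B4] = {a@B1, b@B4, c@B2, d@B4, e@B3}
Applying B5's transfer function to that IN value gives OUT[B5] (row B5 above).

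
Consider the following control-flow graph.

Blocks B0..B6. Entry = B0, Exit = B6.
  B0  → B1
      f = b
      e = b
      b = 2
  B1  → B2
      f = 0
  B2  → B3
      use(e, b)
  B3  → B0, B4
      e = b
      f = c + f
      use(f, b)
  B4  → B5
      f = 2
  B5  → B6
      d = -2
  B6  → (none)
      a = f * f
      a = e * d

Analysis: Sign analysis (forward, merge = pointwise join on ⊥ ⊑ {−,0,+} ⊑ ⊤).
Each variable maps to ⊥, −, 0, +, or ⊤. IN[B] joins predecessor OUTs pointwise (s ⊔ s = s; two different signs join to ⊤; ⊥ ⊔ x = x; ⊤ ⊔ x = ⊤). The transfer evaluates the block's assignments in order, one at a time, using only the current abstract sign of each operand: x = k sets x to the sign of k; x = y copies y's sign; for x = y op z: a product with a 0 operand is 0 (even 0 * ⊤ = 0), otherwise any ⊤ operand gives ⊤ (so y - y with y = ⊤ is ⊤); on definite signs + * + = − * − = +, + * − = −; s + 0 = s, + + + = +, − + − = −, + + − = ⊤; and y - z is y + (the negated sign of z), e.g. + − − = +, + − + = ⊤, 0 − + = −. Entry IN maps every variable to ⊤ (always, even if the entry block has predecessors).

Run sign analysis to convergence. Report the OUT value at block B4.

Converged values:
  B0:  IN=(all ⊤)  OUT={b:+; rest ⊤}
  B1:  IN={b:+; rest ⊤}  OUT={b:+, f:0; rest ⊤}
  B2:  IN={b:+, f:0; rest ⊤}  OUT={b:+, f:0; rest ⊤}
  B3:  IN={b:+, f:0; rest ⊤}  OUT={b:+, e:+; rest ⊤}
  B4:  IN={b:+, e:+; rest ⊤}  OUT={b:+, e:+, f:+; rest ⊤}
  B5:  IN={b:+, e:+, f:+; rest ⊤}  OUT={b:+, d:-, e:+, f:+; rest ⊤}
  B6:  IN={b:+, d:-, e:+, f:+; rest ⊤}  OUT={a:-, b:+, d:-, e:+, f:+; rest ⊤}

Merge at B4: IN[B4] = OUT[B3] = {a: ⊤, b: +, c: ⊤, d: ⊤, e: +, f: ⊤}
Applying B4's transfer function to that IN value gives OUT[B4] (row B4 above).

Answer: {a: ⊤, b: +, c: ⊤, d: ⊤, e: +, f: +}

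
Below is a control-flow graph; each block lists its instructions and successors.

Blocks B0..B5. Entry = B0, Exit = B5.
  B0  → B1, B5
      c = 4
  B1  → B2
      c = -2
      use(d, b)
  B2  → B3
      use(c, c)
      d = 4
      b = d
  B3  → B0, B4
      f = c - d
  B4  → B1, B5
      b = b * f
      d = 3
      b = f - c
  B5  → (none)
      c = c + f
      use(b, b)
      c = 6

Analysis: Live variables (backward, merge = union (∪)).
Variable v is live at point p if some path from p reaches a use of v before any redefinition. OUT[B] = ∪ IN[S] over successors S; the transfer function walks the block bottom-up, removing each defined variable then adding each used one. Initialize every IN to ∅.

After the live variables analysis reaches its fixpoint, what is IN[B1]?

Answer: {b, d}

Derivation:
Converged values:
  B0:  IN={b, d, f}  OUT={b, c, d, f}
  B1:  IN={b, d}  OUT={c}
  B2:  IN={c}  OUT={b, c, d}
  B3:  IN={b, c, d}  OUT={b, c, d, f}
  B4:  IN={b, c, f}  OUT={b, c, d, f}
  B5:  IN={b, c, f}  OUT={}

Merge at B1: OUT[B1] = IN[B2] = {c}
Applying B1's transfer function to that OUT value gives IN[B1] (row B1 above).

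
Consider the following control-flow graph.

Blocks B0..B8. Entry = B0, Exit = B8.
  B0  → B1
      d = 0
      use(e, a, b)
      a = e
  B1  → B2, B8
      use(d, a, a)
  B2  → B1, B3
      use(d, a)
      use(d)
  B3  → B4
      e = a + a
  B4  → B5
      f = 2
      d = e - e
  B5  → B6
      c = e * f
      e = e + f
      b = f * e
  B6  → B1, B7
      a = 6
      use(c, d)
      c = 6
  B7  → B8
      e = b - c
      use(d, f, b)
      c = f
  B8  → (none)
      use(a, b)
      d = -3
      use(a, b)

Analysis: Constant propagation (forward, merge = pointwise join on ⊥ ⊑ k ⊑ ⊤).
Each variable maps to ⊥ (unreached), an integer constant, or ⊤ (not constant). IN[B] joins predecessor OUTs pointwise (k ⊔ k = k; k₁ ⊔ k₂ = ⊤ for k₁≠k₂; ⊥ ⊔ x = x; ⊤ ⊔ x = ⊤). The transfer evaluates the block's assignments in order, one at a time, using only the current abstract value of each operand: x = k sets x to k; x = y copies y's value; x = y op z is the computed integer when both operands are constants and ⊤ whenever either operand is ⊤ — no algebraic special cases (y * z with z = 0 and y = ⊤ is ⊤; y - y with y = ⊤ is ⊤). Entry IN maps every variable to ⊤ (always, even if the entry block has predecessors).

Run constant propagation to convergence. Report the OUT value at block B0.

Fixpoint table:
  B0:   IN=(all ⊤)   OUT={d:0; rest ⊤}
  B1:   IN=(all ⊤)   OUT=(all ⊤)
  B2:   IN=(all ⊤)   OUT=(all ⊤)
  B3:   IN=(all ⊤)   OUT=(all ⊤)
  B4:   IN=(all ⊤)   OUT={f:2; rest ⊤}
  B5:   IN={f:2; rest ⊤}   OUT={f:2; rest ⊤}
  B6:   IN={f:2; rest ⊤}   OUT={a:6, c:6, f:2; rest ⊤}
  B7:   IN={a:6, c:6, f:2; rest ⊤}   OUT={a:6, c:2, f:2; rest ⊤}
  B8:   IN=(all ⊤)   OUT={d:-3; rest ⊤}

B0 is the boundary node: IN[B0] = {a: ⊤, b: ⊤, c: ⊤, d: ⊤, e: ⊤, f: ⊤}
Applying B0's transfer function to that IN value gives OUT[B0] (row B0 above).

Answer: {a: ⊤, b: ⊤, c: ⊤, d: 0, e: ⊤, f: ⊤}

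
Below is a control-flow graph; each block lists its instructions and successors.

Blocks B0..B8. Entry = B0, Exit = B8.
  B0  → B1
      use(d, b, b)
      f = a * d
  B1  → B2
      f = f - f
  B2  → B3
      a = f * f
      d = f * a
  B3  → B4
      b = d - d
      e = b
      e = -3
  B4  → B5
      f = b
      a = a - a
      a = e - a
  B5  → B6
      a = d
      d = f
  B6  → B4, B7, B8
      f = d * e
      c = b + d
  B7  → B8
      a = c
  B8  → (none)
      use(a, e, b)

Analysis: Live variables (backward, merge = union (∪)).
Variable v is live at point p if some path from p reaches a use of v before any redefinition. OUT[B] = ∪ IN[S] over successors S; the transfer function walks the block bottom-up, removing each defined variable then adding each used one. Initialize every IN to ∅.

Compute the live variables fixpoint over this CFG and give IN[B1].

Converged values:
  B0:   IN={a, b, d}   OUT={f}
  B1:   IN={f}   OUT={f}
  B2:   IN={f}   OUT={a, d}
  B3:   IN={a, d}   OUT={a, b, d, e}
  B4:   IN={a, b, d, e}   OUT={b, d, e, f}
  B5:   IN={b, d, e, f}   OUT={a, b, d, e}
  B6:   IN={a, b, d, e}   OUT={a, b, c, d, e}
  B7:   IN={b, c, e}   OUT={a, b, e}
  B8:   IN={a, b, e}   OUT={}

Merge at B1: OUT[B1] = IN[B2] = {f}
Applying B1's transfer function to that OUT value gives IN[B1] (row B1 above).

Answer: {f}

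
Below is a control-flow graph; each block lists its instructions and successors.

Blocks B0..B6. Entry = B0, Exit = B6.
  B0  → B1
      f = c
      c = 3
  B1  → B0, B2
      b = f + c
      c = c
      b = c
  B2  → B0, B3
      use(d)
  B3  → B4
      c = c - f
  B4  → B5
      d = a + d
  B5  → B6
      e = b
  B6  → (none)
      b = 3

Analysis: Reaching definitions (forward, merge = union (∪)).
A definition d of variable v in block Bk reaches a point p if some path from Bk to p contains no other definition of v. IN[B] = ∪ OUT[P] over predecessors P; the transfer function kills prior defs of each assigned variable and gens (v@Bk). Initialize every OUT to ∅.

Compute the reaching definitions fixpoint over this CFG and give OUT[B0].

Answer: {b@B1, c@B0, f@B0}

Derivation:
Fixpoint table:
  B0:   IN={b@B1, c@B1, f@B0}   OUT={b@B1, c@B0, f@B0}
  B1:   IN={b@B1, c@B0, f@B0}   OUT={b@B1, c@B1, f@B0}
  B2:   IN={b@B1, c@B1, f@B0}   OUT={b@B1, c@B1, f@B0}
  B3:   IN={b@B1, c@B1, f@B0}   OUT={b@B1, c@B3, f@B0}
  B4:   IN={b@B1, c@B3, f@B0}   OUT={b@B1, c@B3, d@B4, f@B0}
  B5:   IN={b@B1, c@B3, d@B4, f@B0}   OUT={b@B1, c@B3, d@B4, e@B5, f@B0}
  B6:   IN={b@B1, c@B3, d@B4, e@B5, f@B0}   OUT={b@B6, c@B3, d@B4, e@B5, f@B0}

Merge at B0 (entry node, so the boundary value {} is joined with the incoming edge(s)): IN[B0] = {} ⊔ OUT[B1] ⊔ OUT[B2] = {b@B1, c@B1, f@B0}
Applying B0's transfer function to that IN value gives OUT[B0] (row B0 above).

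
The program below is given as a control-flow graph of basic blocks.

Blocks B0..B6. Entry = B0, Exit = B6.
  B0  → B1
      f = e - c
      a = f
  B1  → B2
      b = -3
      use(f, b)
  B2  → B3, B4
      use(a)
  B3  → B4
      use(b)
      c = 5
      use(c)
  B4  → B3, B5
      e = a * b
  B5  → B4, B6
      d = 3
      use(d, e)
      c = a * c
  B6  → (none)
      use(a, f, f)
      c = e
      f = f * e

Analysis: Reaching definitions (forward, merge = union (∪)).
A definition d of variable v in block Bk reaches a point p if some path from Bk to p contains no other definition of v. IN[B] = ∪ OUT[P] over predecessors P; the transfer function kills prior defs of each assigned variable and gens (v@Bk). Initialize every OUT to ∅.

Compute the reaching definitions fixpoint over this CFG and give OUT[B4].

Fixpoint table:
  B0:  IN={}  OUT={a@B0, f@B0}
  B1:  IN={a@B0, f@B0}  OUT={a@B0, b@B1, f@B0}
  B2:  IN={a@B0, b@B1, f@B0}  OUT={a@B0, b@B1, f@B0}
  B3:  IN={a@B0, b@B1, c@B3, c@B5, d@B5, e@B4, f@B0}  OUT={a@B0, b@B1, c@B3, d@B5, e@B4, f@B0}
  B4:  IN={a@B0, b@B1, c@B3, c@B5, d@B5, e@B4, f@B0}  OUT={a@B0, b@B1, c@B3, c@B5, d@B5, e@B4, f@B0}
  B5:  IN={a@B0, b@B1, c@B3, c@B5, d@B5, e@B4, f@B0}  OUT={a@B0, b@B1, c@B5, d@B5, e@B4, f@B0}
  B6:  IN={a@B0, b@B1, c@B5, d@B5, e@B4, f@B0}  OUT={a@B0, b@B1, c@B6, d@B5, e@B4, f@B6}

Merge at B4: IN[B4] = OUT[B2] ⊔ OUT[B3] ⊔ OUT[B5] = {a@B0, b@B1, c@B3, c@B5, d@B5, e@B4, f@B0}
Applying B4's transfer function to that IN value gives OUT[B4] (row B4 above).

Answer: {a@B0, b@B1, c@B3, c@B5, d@B5, e@B4, f@B0}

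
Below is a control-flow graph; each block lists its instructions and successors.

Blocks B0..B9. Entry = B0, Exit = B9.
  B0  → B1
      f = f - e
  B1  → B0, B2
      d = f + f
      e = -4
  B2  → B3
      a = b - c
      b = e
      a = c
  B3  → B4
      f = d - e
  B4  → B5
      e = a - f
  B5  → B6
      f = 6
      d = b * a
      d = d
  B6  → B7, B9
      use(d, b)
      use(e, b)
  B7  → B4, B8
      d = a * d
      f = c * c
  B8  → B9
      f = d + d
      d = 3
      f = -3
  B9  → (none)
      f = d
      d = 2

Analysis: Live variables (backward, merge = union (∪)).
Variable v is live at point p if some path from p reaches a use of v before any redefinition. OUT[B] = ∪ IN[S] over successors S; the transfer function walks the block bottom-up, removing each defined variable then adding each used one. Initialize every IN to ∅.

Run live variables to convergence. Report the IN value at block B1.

Answer: {b, c, f}

Derivation:
Per-block solution:
  B0: | IN={b, c, e, f} | OUT={b, c, f}
  B1: | IN={b, c, f} | OUT={b, c, d, e, f}
  B2: | IN={b, c, d, e} | OUT={a, b, c, d, e}
  B3: | IN={a, b, c, d, e} | OUT={a, b, c, f}
  B4: | IN={a, b, c, f} | OUT={a, b, c, e}
  B5: | IN={a, b, c, e} | OUT={a, b, c, d, e}
  B6: | IN={a, b, c, d, e} | OUT={a, b, c, d}
  B7: | IN={a, b, c, d} | OUT={a, b, c, d, f}
  B8: | IN={d} | OUT={d}
  B9: | IN={d} | OUT={}

Merge at B1: OUT[B1] = IN[B0] ⊔ IN[B2] = {b, c, d, e, f}
Applying B1's transfer function to that OUT value gives IN[B1] (row B1 above).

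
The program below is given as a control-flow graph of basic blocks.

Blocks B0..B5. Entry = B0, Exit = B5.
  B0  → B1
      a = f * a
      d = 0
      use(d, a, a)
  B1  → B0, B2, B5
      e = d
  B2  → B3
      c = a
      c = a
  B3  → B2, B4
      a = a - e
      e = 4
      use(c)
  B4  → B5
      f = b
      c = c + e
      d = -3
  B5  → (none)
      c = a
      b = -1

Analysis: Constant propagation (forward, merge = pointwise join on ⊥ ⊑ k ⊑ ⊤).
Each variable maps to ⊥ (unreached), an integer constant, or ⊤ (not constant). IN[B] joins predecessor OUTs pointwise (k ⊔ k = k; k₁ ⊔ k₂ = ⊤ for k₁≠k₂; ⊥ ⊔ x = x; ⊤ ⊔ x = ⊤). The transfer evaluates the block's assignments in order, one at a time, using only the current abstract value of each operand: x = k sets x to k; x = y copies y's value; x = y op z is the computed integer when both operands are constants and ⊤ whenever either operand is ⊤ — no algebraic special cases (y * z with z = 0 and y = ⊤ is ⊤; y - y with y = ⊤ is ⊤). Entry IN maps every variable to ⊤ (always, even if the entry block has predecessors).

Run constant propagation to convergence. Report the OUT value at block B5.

Answer: {a: ⊤, b: -1, c: ⊤, d: ⊤, e: ⊤, f: ⊤}

Working:
Fixpoint table:
  B0:   IN=(all ⊤)   OUT={d:0; rest ⊤}
  B1:   IN={d:0; rest ⊤}   OUT={d:0, e:0; rest ⊤}
  B2:   IN={d:0; rest ⊤}   OUT={d:0; rest ⊤}
  B3:   IN={d:0; rest ⊤}   OUT={d:0, e:4; rest ⊤}
  B4:   IN={d:0, e:4; rest ⊤}   OUT={d:-3, e:4; rest ⊤}
  B5:   IN=(all ⊤)   OUT={b:-1; rest ⊤}

Merge at B5: IN[B5] = OUT[B1] ⊔ OUT[B4] = {a: ⊤, b: ⊤, c: ⊤, d: ⊤, e: ⊤, f: ⊤}
Applying B5's transfer function to that IN value gives OUT[B5] (row B5 above).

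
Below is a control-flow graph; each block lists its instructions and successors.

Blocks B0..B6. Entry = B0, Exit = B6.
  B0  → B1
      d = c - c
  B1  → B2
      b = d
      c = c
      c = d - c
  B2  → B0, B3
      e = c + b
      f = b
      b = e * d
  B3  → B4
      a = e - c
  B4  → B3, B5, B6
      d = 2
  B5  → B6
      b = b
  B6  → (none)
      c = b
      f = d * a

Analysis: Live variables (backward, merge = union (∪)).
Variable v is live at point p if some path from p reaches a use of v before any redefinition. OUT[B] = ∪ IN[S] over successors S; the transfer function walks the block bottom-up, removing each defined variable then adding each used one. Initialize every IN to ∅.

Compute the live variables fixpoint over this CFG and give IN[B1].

Converged values:
  B0:  IN={c}  OUT={c, d}
  B1:  IN={c, d}  OUT={b, c, d}
  B2:  IN={b, c, d}  OUT={b, c, e}
  B3:  IN={b, c, e}  OUT={a, b, c, e}
  B4:  IN={a, b, c, e}  OUT={a, b, c, d, e}
  B5:  IN={a, b, d}  OUT={a, b, d}
  B6:  IN={a, b, d}  OUT={}

Merge at B1: OUT[B1] = IN[B2] = {b, c, d}
Applying B1's transfer function to that OUT value gives IN[B1] (row B1 above).

Answer: {c, d}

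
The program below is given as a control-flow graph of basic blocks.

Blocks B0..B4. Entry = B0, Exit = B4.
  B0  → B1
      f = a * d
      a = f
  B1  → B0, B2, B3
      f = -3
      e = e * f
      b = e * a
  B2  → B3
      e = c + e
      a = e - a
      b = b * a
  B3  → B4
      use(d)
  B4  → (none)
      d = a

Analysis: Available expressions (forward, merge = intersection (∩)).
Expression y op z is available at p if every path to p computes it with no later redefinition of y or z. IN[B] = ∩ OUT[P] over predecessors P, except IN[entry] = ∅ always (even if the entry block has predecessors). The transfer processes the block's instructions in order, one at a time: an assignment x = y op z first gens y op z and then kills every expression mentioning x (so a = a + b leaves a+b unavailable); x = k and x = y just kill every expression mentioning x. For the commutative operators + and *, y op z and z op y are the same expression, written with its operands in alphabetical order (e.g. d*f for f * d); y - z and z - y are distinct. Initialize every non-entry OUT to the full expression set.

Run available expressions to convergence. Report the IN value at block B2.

Answer: {a*e}

Trace:
Per-block solution:
  B0: | IN={} | OUT={}
  B1: | IN={} | OUT={a*e}
  B2: | IN={a*e} | OUT={}
  B3: | IN={} | OUT={}
  B4: | IN={} | OUT={}

Merge at B2: IN[B2] = OUT[B1] = {a*e}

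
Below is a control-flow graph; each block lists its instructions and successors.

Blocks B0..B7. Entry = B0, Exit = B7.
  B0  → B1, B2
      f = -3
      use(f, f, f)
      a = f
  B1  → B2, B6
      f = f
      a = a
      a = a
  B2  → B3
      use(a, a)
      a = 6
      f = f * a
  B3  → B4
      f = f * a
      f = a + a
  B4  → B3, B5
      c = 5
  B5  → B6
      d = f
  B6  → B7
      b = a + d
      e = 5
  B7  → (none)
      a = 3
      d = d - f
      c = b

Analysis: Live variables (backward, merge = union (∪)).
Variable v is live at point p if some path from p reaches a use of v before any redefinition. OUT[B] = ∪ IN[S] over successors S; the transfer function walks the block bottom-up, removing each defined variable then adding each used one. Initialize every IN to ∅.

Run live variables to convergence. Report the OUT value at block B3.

Converged values:
  B0:   IN={d}   OUT={a, d, f}
  B1:   IN={a, d, f}   OUT={a, d, f}
  B2:   IN={a, f}   OUT={a, f}
  B3:   IN={a, f}   OUT={a, f}
  B4:   IN={a, f}   OUT={a, f}
  B5:   IN={a, f}   OUT={a, d, f}
  B6:   IN={a, d, f}   OUT={b, d, f}
  B7:   IN={b, d, f}   OUT={}

Merge at B3: OUT[B3] = IN[B4] = {a, f}

Answer: {a, f}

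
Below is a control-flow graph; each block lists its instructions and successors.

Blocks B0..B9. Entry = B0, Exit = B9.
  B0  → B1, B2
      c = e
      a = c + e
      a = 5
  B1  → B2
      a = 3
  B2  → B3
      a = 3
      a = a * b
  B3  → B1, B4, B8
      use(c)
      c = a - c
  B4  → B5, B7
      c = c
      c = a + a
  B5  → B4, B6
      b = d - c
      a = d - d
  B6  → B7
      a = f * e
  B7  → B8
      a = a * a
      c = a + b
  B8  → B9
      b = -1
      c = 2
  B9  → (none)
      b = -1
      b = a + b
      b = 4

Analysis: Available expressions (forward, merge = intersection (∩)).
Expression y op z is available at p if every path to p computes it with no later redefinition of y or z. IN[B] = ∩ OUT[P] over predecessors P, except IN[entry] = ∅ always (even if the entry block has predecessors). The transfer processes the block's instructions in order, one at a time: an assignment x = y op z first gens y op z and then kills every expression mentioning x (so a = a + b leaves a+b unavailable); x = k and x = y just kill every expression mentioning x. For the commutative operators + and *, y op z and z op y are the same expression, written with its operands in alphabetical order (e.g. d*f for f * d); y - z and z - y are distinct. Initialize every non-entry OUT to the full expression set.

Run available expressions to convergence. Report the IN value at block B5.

Answer: {a+a}

Trace:
Per-block solution:
  B0:   IN={}   OUT={c+e}
  B1:   IN={}   OUT={}
  B2:   IN={}   OUT={}
  B3:   IN={}   OUT={}
  B4:   IN={}   OUT={a+a}
  B5:   IN={a+a}   OUT={d-c, d-d}
  B6:   IN={d-c, d-d}   OUT={d-c, d-d, e*f}
  B7:   IN={}   OUT={a+b}
  B8:   IN={}   OUT={}
  B9:   IN={}   OUT={}

Merge at B5: IN[B5] = OUT[B4] = {a+a}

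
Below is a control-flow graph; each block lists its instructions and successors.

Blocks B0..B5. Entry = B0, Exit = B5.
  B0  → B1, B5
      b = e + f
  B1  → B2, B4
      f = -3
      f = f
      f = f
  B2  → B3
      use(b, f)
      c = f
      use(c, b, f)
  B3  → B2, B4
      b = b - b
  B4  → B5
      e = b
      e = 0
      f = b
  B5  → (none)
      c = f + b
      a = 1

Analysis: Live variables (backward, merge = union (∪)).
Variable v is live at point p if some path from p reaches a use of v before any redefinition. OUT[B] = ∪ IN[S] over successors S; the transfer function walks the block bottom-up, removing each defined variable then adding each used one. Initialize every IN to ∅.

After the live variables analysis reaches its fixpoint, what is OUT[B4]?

Answer: {b, f}

Trace:
Per-block solution:
  B0:   IN={e, f}   OUT={b, f}
  B1:   IN={b}   OUT={b, f}
  B2:   IN={b, f}   OUT={b, f}
  B3:   IN={b, f}   OUT={b, f}
  B4:   IN={b}   OUT={b, f}
  B5:   IN={b, f}   OUT={}

Merge at B4: OUT[B4] = IN[B5] = {b, f}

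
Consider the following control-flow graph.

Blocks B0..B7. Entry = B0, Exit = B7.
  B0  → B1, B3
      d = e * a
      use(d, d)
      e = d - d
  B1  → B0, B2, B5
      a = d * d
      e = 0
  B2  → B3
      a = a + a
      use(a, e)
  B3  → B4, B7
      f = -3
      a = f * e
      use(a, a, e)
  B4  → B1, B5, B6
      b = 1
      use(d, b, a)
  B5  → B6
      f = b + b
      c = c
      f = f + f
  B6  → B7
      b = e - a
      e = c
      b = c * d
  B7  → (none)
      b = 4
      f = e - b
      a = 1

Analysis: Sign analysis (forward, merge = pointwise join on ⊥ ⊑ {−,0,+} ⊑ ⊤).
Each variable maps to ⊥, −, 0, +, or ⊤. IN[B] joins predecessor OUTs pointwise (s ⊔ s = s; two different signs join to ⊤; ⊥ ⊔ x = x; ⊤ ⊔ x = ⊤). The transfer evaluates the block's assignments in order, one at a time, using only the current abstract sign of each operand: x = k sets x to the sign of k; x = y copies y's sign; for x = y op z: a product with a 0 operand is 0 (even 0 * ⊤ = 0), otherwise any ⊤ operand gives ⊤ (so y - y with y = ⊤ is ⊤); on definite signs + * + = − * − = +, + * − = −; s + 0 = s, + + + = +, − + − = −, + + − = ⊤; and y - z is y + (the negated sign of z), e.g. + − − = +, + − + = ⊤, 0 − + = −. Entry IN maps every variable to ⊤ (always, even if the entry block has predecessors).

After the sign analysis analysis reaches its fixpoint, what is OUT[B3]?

Answer: {a: ⊤, b: ⊤, c: ⊤, d: ⊤, e: ⊤, f: -}

Derivation:
Converged values:
  B0:  IN=(all ⊤)  OUT=(all ⊤)
  B1:  IN=(all ⊤)  OUT={e:0; rest ⊤}
  B2:  IN={e:0; rest ⊤}  OUT={e:0; rest ⊤}
  B3:  IN=(all ⊤)  OUT={f:-; rest ⊤}
  B4:  IN={f:-; rest ⊤}  OUT={b:+, f:-; rest ⊤}
  B5:  IN=(all ⊤)  OUT=(all ⊤)
  B6:  IN=(all ⊤)  OUT=(all ⊤)
  B7:  IN=(all ⊤)  OUT={a:+, b:+; rest ⊤}

Merge at B3: IN[B3] = OUT[B0] ⊔ OUT[B2] = {a: ⊤, b: ⊤, c: ⊤, d: ⊤, e: ⊤, f: ⊤}
Applying B3's transfer function to that IN value gives OUT[B3] (row B3 above).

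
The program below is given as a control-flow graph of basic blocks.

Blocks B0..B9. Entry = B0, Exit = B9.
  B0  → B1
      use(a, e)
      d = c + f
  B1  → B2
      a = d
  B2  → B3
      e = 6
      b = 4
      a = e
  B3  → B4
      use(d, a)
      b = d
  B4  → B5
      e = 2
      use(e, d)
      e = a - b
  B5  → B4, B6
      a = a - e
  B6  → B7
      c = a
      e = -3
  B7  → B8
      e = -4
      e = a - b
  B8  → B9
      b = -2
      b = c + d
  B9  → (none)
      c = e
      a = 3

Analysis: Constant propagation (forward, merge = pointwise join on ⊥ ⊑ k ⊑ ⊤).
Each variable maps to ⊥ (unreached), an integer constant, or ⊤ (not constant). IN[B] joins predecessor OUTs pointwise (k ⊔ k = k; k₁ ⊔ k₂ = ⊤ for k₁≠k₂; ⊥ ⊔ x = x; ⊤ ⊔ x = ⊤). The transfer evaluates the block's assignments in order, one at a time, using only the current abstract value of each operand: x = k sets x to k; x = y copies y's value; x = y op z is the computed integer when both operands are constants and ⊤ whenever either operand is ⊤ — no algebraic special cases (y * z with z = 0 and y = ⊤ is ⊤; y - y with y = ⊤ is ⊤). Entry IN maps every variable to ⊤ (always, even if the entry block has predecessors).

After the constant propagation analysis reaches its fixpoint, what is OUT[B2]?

Answer: {a: 6, b: 4, c: ⊤, d: ⊤, e: 6, f: ⊤}

Trace:
Per-block solution:
  B0:   IN=(all ⊤)   OUT=(all ⊤)
  B1:   IN=(all ⊤)   OUT=(all ⊤)
  B2:   IN=(all ⊤)   OUT={a:6, b:4, e:6; rest ⊤}
  B3:   IN={a:6, b:4, e:6; rest ⊤}   OUT={a:6, e:6; rest ⊤}
  B4:   IN=(all ⊤)   OUT=(all ⊤)
  B5:   IN=(all ⊤)   OUT=(all ⊤)
  B6:   IN=(all ⊤)   OUT={e:-3; rest ⊤}
  B7:   IN={e:-3; rest ⊤}   OUT=(all ⊤)
  B8:   IN=(all ⊤)   OUT=(all ⊤)
  B9:   IN=(all ⊤)   OUT={a:3; rest ⊤}

Merge at B2: IN[B2] = OUT[B1] = {a: ⊤, b: ⊤, c: ⊤, d: ⊤, e: ⊤, f: ⊤}
Applying B2's transfer function to that IN value gives OUT[B2] (row B2 above).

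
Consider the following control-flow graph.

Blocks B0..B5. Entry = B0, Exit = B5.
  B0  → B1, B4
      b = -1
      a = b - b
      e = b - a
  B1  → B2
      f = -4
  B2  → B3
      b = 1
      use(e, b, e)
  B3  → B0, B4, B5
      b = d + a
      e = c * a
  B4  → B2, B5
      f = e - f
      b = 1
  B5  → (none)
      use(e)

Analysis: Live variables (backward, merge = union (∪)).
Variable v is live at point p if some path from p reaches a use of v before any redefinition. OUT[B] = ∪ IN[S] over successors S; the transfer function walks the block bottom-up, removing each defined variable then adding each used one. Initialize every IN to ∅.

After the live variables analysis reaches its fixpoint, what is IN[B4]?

Answer: {a, c, d, e, f}

Derivation:
Converged values:
  B0: | IN={c, d, f} | OUT={a, c, d, e, f}
  B1: | IN={a, c, d, e} | OUT={a, c, d, e, f}
  B2: | IN={a, c, d, e, f} | OUT={a, c, d, f}
  B3: | IN={a, c, d, f} | OUT={a, c, d, e, f}
  B4: | IN={a, c, d, e, f} | OUT={a, c, d, e, f}
  B5: | IN={e} | OUT={}

Merge at B4: OUT[B4] = IN[B2] ⊔ IN[B5] = {a, c, d, e, f}
Applying B4's transfer function to that OUT value gives IN[B4] (row B4 above).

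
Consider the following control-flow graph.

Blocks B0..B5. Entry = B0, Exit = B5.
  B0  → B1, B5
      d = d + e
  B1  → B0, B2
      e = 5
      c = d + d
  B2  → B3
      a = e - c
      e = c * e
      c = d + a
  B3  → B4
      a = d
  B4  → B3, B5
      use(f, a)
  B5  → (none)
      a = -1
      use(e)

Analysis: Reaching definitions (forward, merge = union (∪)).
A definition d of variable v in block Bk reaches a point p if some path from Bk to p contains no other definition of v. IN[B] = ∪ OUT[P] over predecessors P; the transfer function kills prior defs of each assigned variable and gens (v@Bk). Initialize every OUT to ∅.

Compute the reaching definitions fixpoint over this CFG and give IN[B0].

Per-block solution:
  B0:   IN={c@B1, d@B0, e@B1}   OUT={c@B1, d@B0, e@B1}
  B1:   IN={c@B1, d@B0, e@B1}   OUT={c@B1, d@B0, e@B1}
  B2:   IN={c@B1, d@B0, e@B1}   OUT={a@B2, c@B2, d@B0, e@B2}
  B3:   IN={a@B2, a@B3, c@B2, d@B0, e@B2}   OUT={a@B3, c@B2, d@B0, e@B2}
  B4:   IN={a@B3, c@B2, d@B0, e@B2}   OUT={a@B3, c@B2, d@B0, e@B2}
  B5:   IN={a@B3, c@B1, c@B2, d@B0, e@B1, e@B2}   OUT={a@B5, c@B1, c@B2, d@B0, e@B1, e@B2}

Merge at B0 (entry node, so the boundary value {} is joined with the incoming edge(s)): IN[B0] = {} ⊔ OUT[B1] = {c@B1, d@B0, e@B1}

Answer: {c@B1, d@B0, e@B1}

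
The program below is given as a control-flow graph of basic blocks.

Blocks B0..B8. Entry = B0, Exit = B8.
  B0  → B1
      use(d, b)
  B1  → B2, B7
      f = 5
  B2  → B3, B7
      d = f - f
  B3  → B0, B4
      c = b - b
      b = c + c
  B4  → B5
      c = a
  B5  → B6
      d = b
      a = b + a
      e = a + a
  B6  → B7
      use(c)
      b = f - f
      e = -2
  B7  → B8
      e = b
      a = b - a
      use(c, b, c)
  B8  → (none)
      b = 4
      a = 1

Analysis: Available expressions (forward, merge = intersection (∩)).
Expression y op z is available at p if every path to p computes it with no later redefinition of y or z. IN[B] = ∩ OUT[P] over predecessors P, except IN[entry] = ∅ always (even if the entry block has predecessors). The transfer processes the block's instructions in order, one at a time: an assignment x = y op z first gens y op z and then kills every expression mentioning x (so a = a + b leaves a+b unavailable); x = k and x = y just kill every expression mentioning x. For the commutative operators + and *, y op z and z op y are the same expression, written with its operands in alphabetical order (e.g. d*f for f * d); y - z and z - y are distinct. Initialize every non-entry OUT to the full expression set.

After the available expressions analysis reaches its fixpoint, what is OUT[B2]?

Answer: {f-f}

Trace:
Fixpoint table:
  B0: | IN={} | OUT={}
  B1: | IN={} | OUT={}
  B2: | IN={} | OUT={f-f}
  B3: | IN={f-f} | OUT={c+c, f-f}
  B4: | IN={c+c, f-f} | OUT={f-f}
  B5: | IN={f-f} | OUT={a+a, f-f}
  B6: | IN={a+a, f-f} | OUT={a+a, f-f}
  B7: | IN={} | OUT={}
  B8: | IN={} | OUT={}

Merge at B2: IN[B2] = OUT[B1] = {}
Applying B2's transfer function to that IN value gives OUT[B2] (row B2 above).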